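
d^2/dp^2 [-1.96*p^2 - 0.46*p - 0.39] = -3.92000000000000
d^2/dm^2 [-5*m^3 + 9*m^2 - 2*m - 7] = 18 - 30*m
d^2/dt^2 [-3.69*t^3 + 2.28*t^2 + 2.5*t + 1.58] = 4.56 - 22.14*t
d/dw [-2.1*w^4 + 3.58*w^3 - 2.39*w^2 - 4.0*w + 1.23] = -8.4*w^3 + 10.74*w^2 - 4.78*w - 4.0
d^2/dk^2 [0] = 0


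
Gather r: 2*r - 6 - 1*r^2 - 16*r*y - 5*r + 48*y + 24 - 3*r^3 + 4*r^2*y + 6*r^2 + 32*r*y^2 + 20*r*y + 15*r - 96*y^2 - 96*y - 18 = -3*r^3 + r^2*(4*y + 5) + r*(32*y^2 + 4*y + 12) - 96*y^2 - 48*y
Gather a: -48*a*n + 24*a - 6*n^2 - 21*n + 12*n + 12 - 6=a*(24 - 48*n) - 6*n^2 - 9*n + 6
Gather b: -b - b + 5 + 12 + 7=24 - 2*b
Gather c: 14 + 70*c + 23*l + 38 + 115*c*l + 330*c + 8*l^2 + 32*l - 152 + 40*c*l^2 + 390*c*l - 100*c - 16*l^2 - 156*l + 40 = c*(40*l^2 + 505*l + 300) - 8*l^2 - 101*l - 60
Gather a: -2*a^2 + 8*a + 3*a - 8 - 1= -2*a^2 + 11*a - 9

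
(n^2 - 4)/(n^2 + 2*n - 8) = (n + 2)/(n + 4)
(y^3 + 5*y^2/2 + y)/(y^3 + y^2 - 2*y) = (y + 1/2)/(y - 1)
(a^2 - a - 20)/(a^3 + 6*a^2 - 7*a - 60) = (a - 5)/(a^2 + 2*a - 15)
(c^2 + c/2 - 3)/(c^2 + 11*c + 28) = (c^2 + c/2 - 3)/(c^2 + 11*c + 28)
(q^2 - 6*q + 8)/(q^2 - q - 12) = (q - 2)/(q + 3)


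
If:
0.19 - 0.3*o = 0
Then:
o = 0.63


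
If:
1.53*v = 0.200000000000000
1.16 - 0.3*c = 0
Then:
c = 3.87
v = 0.13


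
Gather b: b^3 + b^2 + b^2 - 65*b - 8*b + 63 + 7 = b^3 + 2*b^2 - 73*b + 70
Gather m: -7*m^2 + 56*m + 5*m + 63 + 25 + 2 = -7*m^2 + 61*m + 90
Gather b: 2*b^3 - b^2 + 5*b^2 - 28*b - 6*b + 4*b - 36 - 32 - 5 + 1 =2*b^3 + 4*b^2 - 30*b - 72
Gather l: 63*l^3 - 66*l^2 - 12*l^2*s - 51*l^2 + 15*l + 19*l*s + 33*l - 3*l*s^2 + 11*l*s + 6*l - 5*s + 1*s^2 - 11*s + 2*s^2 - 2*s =63*l^3 + l^2*(-12*s - 117) + l*(-3*s^2 + 30*s + 54) + 3*s^2 - 18*s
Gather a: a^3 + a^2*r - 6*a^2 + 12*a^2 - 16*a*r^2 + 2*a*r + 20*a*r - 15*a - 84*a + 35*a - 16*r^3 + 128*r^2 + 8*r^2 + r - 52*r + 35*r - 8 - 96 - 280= a^3 + a^2*(r + 6) + a*(-16*r^2 + 22*r - 64) - 16*r^3 + 136*r^2 - 16*r - 384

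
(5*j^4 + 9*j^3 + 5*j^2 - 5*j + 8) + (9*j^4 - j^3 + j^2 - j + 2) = 14*j^4 + 8*j^3 + 6*j^2 - 6*j + 10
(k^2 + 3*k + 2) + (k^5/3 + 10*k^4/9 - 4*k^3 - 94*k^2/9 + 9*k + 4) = k^5/3 + 10*k^4/9 - 4*k^3 - 85*k^2/9 + 12*k + 6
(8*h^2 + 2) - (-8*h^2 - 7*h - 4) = 16*h^2 + 7*h + 6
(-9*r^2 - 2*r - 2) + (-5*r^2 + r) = -14*r^2 - r - 2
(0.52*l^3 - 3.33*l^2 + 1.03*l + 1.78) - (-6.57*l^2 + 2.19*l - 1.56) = 0.52*l^3 + 3.24*l^2 - 1.16*l + 3.34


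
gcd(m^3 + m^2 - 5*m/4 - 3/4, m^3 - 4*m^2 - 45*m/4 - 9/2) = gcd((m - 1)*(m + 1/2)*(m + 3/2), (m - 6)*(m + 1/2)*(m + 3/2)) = m^2 + 2*m + 3/4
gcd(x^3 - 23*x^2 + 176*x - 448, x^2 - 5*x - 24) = x - 8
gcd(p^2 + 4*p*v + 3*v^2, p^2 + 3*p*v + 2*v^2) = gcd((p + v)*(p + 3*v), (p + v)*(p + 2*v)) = p + v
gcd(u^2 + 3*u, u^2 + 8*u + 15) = u + 3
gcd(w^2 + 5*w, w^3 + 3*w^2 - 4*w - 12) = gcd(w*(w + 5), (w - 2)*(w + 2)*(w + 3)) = 1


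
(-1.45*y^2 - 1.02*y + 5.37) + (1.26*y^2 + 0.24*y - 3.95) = -0.19*y^2 - 0.78*y + 1.42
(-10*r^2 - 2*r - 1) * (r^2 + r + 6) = -10*r^4 - 12*r^3 - 63*r^2 - 13*r - 6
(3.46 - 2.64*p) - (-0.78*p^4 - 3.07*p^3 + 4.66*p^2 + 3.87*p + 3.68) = 0.78*p^4 + 3.07*p^3 - 4.66*p^2 - 6.51*p - 0.22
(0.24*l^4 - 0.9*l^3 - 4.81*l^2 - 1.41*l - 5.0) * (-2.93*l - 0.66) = -0.7032*l^5 + 2.4786*l^4 + 14.6873*l^3 + 7.3059*l^2 + 15.5806*l + 3.3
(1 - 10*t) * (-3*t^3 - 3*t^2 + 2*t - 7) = 30*t^4 + 27*t^3 - 23*t^2 + 72*t - 7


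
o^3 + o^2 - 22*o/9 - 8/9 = (o - 4/3)*(o + 1/3)*(o + 2)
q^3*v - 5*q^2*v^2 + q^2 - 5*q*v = q*(q - 5*v)*(q*v + 1)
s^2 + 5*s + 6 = (s + 2)*(s + 3)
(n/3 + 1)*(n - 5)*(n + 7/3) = n^3/3 + n^2/9 - 59*n/9 - 35/3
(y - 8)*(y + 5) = y^2 - 3*y - 40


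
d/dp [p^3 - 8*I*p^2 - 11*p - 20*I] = 3*p^2 - 16*I*p - 11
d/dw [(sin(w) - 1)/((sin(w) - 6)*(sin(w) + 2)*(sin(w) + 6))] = (-2*sin(w)^3 + sin(w)^2 + 4*sin(w) - 108)*cos(w)/((sin(w) - 6)^2*(sin(w) + 2)^2*(sin(w) + 6)^2)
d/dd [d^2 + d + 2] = 2*d + 1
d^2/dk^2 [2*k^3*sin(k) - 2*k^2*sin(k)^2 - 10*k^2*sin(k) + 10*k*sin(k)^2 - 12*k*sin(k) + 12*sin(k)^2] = -2*k^3*sin(k) + 10*k^2*sin(k) + 12*k^2*cos(k) - 4*k^2*cos(2*k) + 24*k*sin(k) - 8*k*sin(2*k) - 40*k*cos(k) + 20*k*cos(2*k) - 20*sin(k) + 20*sin(2*k) - 24*cos(k) + 26*cos(2*k) - 2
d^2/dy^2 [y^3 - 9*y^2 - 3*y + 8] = 6*y - 18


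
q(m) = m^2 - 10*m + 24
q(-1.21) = 37.56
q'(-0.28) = -10.56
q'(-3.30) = -16.60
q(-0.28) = 26.88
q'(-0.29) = -10.58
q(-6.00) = 120.00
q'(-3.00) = -16.00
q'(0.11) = -9.78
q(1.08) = 14.37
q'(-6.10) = -22.20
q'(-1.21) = -12.42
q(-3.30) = 67.89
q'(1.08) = -7.84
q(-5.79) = 115.42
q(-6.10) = 122.21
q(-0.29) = 26.98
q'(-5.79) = -21.58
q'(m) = 2*m - 10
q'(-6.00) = -22.00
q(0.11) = 22.91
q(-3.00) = 63.00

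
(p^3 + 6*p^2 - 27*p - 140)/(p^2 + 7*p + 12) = (p^2 + 2*p - 35)/(p + 3)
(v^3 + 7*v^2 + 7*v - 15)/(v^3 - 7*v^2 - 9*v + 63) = (v^2 + 4*v - 5)/(v^2 - 10*v + 21)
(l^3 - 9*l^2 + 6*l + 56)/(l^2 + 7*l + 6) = (l^3 - 9*l^2 + 6*l + 56)/(l^2 + 7*l + 6)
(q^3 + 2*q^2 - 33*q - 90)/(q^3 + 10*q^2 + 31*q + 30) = (q - 6)/(q + 2)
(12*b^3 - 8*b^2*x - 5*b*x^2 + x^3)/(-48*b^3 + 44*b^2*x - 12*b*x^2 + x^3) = (-2*b^2 + b*x + x^2)/(8*b^2 - 6*b*x + x^2)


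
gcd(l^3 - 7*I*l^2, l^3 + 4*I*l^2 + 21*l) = l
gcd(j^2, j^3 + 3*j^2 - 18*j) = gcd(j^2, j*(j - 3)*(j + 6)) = j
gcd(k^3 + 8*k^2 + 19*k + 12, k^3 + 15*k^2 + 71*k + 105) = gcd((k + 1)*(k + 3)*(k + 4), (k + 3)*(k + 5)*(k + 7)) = k + 3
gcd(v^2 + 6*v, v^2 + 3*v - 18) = v + 6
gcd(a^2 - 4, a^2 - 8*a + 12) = a - 2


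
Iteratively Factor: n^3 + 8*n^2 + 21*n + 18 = (n + 3)*(n^2 + 5*n + 6) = (n + 2)*(n + 3)*(n + 3)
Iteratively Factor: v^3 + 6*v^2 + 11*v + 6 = (v + 1)*(v^2 + 5*v + 6) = (v + 1)*(v + 2)*(v + 3)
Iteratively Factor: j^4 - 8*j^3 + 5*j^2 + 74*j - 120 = (j - 2)*(j^3 - 6*j^2 - 7*j + 60) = (j - 4)*(j - 2)*(j^2 - 2*j - 15) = (j - 5)*(j - 4)*(j - 2)*(j + 3)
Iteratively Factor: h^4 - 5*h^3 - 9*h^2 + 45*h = (h - 5)*(h^3 - 9*h) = h*(h - 5)*(h^2 - 9) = h*(h - 5)*(h + 3)*(h - 3)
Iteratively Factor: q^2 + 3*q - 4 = (q - 1)*(q + 4)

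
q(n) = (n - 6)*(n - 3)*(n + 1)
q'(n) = (n - 6)*(n - 3) + (n - 6)*(n + 1) + (n - 3)*(n + 1) = 3*n^2 - 16*n + 9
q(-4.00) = -210.00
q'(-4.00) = 121.00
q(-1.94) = -36.87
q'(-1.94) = 51.33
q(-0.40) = 13.06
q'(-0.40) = 15.88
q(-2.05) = -42.69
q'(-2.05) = 54.41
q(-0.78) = 5.64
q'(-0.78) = 23.31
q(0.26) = 19.82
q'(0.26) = 5.04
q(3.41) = -4.68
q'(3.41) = -10.68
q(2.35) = 7.95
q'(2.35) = -12.03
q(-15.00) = -5292.00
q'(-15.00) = 924.00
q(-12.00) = -2970.00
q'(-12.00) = 633.00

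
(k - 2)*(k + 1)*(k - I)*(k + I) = k^4 - k^3 - k^2 - k - 2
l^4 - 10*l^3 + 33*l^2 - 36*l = l*(l - 4)*(l - 3)^2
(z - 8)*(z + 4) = z^2 - 4*z - 32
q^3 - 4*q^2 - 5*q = q*(q - 5)*(q + 1)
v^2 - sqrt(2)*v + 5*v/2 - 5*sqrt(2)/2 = (v + 5/2)*(v - sqrt(2))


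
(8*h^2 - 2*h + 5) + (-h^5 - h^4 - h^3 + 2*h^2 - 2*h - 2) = -h^5 - h^4 - h^3 + 10*h^2 - 4*h + 3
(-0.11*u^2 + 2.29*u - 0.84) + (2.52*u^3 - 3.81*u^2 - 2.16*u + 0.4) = 2.52*u^3 - 3.92*u^2 + 0.13*u - 0.44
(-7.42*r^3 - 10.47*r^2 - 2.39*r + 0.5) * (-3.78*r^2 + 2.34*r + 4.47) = 28.0476*r^5 + 22.2138*r^4 - 48.633*r^3 - 54.2835*r^2 - 9.5133*r + 2.235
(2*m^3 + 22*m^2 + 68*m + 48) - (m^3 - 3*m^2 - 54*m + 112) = m^3 + 25*m^2 + 122*m - 64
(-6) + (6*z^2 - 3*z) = 6*z^2 - 3*z - 6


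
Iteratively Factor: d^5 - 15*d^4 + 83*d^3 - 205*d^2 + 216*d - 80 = (d - 4)*(d^4 - 11*d^3 + 39*d^2 - 49*d + 20) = (d - 4)^2*(d^3 - 7*d^2 + 11*d - 5) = (d - 4)^2*(d - 1)*(d^2 - 6*d + 5) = (d - 5)*(d - 4)^2*(d - 1)*(d - 1)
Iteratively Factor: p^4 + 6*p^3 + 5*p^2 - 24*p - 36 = (p - 2)*(p^3 + 8*p^2 + 21*p + 18) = (p - 2)*(p + 2)*(p^2 + 6*p + 9) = (p - 2)*(p + 2)*(p + 3)*(p + 3)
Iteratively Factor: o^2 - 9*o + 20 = (o - 5)*(o - 4)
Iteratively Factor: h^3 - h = (h - 1)*(h^2 + h) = h*(h - 1)*(h + 1)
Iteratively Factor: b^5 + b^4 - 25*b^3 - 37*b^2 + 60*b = (b)*(b^4 + b^3 - 25*b^2 - 37*b + 60) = b*(b + 4)*(b^3 - 3*b^2 - 13*b + 15) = b*(b - 1)*(b + 4)*(b^2 - 2*b - 15) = b*(b - 1)*(b + 3)*(b + 4)*(b - 5)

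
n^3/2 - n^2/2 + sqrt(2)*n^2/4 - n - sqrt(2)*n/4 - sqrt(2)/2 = (n/2 + 1/2)*(n - 2)*(n + sqrt(2)/2)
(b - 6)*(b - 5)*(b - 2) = b^3 - 13*b^2 + 52*b - 60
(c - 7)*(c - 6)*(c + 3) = c^3 - 10*c^2 + 3*c + 126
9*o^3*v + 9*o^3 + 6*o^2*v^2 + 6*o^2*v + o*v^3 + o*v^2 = (3*o + v)^2*(o*v + o)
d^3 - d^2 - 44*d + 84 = (d - 6)*(d - 2)*(d + 7)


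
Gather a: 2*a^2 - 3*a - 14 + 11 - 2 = 2*a^2 - 3*a - 5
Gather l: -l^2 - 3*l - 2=-l^2 - 3*l - 2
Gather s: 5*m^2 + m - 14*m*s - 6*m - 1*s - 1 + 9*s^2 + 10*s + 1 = 5*m^2 - 5*m + 9*s^2 + s*(9 - 14*m)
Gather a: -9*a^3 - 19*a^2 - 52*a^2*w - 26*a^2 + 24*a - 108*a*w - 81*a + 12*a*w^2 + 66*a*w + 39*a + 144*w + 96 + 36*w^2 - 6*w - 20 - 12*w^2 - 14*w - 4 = -9*a^3 + a^2*(-52*w - 45) + a*(12*w^2 - 42*w - 18) + 24*w^2 + 124*w + 72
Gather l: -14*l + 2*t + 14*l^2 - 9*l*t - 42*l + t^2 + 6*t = 14*l^2 + l*(-9*t - 56) + t^2 + 8*t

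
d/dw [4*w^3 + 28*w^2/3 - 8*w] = 12*w^2 + 56*w/3 - 8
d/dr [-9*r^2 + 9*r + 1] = 9 - 18*r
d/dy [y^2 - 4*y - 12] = 2*y - 4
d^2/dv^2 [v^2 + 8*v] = 2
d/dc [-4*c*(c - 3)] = 12 - 8*c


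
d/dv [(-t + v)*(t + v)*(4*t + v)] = -t^2 + 8*t*v + 3*v^2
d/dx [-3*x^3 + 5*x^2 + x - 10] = -9*x^2 + 10*x + 1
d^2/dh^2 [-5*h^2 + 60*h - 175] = -10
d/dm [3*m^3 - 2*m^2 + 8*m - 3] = 9*m^2 - 4*m + 8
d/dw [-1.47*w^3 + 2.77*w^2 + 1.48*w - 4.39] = -4.41*w^2 + 5.54*w + 1.48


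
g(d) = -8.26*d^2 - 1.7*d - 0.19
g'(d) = -16.52*d - 1.7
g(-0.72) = -3.25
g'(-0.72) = 10.19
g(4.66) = -187.48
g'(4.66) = -78.68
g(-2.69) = -55.39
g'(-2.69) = 42.74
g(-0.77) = -3.78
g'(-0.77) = 11.02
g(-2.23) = -37.48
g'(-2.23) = 35.14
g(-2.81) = -60.63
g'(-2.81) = 44.72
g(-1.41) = -14.21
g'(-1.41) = 21.59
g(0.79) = -6.69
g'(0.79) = -14.75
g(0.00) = -0.19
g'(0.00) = -1.70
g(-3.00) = -69.43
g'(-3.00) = 47.86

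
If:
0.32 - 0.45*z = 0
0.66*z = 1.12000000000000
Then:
No Solution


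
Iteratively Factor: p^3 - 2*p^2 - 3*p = (p)*(p^2 - 2*p - 3) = p*(p - 3)*(p + 1)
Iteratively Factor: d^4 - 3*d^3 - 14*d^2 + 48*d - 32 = (d - 4)*(d^3 + d^2 - 10*d + 8) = (d - 4)*(d - 1)*(d^2 + 2*d - 8) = (d - 4)*(d - 2)*(d - 1)*(d + 4)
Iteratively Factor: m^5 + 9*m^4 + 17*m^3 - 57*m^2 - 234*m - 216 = (m - 3)*(m^4 + 12*m^3 + 53*m^2 + 102*m + 72) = (m - 3)*(m + 3)*(m^3 + 9*m^2 + 26*m + 24) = (m - 3)*(m + 3)^2*(m^2 + 6*m + 8) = (m - 3)*(m + 3)^2*(m + 4)*(m + 2)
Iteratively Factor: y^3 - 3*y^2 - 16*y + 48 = (y - 3)*(y^2 - 16) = (y - 3)*(y + 4)*(y - 4)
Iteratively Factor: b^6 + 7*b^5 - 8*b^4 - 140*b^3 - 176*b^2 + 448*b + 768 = (b - 2)*(b^5 + 9*b^4 + 10*b^3 - 120*b^2 - 416*b - 384) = (b - 4)*(b - 2)*(b^4 + 13*b^3 + 62*b^2 + 128*b + 96) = (b - 4)*(b - 2)*(b + 3)*(b^3 + 10*b^2 + 32*b + 32) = (b - 4)*(b - 2)*(b + 3)*(b + 4)*(b^2 + 6*b + 8) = (b - 4)*(b - 2)*(b + 2)*(b + 3)*(b + 4)*(b + 4)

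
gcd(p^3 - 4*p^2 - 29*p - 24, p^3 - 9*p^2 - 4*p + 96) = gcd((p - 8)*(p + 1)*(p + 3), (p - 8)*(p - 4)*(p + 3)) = p^2 - 5*p - 24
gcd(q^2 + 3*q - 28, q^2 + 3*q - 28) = q^2 + 3*q - 28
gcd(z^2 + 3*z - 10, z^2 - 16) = 1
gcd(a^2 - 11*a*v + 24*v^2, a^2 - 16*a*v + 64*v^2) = -a + 8*v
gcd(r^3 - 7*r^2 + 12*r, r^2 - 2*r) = r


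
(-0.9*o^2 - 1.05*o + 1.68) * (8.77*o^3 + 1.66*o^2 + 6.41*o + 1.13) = -7.893*o^5 - 10.7025*o^4 + 7.2216*o^3 - 4.9587*o^2 + 9.5823*o + 1.8984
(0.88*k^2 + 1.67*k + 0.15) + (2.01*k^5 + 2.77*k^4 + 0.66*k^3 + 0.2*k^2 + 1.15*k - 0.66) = 2.01*k^5 + 2.77*k^4 + 0.66*k^3 + 1.08*k^2 + 2.82*k - 0.51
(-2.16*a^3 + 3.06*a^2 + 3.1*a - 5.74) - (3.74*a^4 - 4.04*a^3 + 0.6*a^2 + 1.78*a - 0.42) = -3.74*a^4 + 1.88*a^3 + 2.46*a^2 + 1.32*a - 5.32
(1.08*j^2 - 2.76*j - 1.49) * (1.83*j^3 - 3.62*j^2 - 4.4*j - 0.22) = 1.9764*j^5 - 8.9604*j^4 + 2.5125*j^3 + 17.3002*j^2 + 7.1632*j + 0.3278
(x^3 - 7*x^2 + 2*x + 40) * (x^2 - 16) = x^5 - 7*x^4 - 14*x^3 + 152*x^2 - 32*x - 640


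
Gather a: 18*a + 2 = 18*a + 2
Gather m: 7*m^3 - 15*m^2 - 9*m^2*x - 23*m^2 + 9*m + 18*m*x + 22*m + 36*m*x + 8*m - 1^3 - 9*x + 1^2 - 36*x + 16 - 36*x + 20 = 7*m^3 + m^2*(-9*x - 38) + m*(54*x + 39) - 81*x + 36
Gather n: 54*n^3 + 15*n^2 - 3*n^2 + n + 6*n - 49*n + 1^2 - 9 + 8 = 54*n^3 + 12*n^2 - 42*n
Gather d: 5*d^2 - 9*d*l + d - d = 5*d^2 - 9*d*l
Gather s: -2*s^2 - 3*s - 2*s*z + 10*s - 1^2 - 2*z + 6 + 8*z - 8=-2*s^2 + s*(7 - 2*z) + 6*z - 3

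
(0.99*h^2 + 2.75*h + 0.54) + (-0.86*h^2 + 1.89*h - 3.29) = 0.13*h^2 + 4.64*h - 2.75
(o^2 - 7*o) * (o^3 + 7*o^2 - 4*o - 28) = o^5 - 53*o^3 + 196*o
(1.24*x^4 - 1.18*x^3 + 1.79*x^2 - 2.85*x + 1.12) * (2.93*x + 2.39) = 3.6332*x^5 - 0.4938*x^4 + 2.4245*x^3 - 4.0724*x^2 - 3.5299*x + 2.6768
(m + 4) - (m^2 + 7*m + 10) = -m^2 - 6*m - 6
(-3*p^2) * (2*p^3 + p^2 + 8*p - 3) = -6*p^5 - 3*p^4 - 24*p^3 + 9*p^2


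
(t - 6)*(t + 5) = t^2 - t - 30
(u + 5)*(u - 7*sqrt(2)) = u^2 - 7*sqrt(2)*u + 5*u - 35*sqrt(2)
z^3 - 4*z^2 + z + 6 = (z - 3)*(z - 2)*(z + 1)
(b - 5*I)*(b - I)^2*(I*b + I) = I*b^4 + 7*b^3 + I*b^3 + 7*b^2 - 11*I*b^2 - 5*b - 11*I*b - 5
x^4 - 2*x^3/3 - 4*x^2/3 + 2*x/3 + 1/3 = (x - 1)^2*(x + 1/3)*(x + 1)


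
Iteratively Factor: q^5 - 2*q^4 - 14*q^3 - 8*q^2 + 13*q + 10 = (q - 5)*(q^4 + 3*q^3 + q^2 - 3*q - 2) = (q - 5)*(q + 1)*(q^3 + 2*q^2 - q - 2) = (q - 5)*(q + 1)*(q + 2)*(q^2 - 1) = (q - 5)*(q - 1)*(q + 1)*(q + 2)*(q + 1)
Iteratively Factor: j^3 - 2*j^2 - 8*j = (j - 4)*(j^2 + 2*j) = (j - 4)*(j + 2)*(j)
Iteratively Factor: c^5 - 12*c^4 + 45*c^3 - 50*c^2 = (c)*(c^4 - 12*c^3 + 45*c^2 - 50*c) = c*(c - 5)*(c^3 - 7*c^2 + 10*c) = c^2*(c - 5)*(c^2 - 7*c + 10) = c^2*(c - 5)*(c - 2)*(c - 5)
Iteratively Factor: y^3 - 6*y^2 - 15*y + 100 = (y + 4)*(y^2 - 10*y + 25) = (y - 5)*(y + 4)*(y - 5)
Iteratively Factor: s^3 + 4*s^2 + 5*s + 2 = (s + 1)*(s^2 + 3*s + 2) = (s + 1)*(s + 2)*(s + 1)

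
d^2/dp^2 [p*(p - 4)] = 2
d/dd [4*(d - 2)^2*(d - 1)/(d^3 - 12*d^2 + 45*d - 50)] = 4*(11 - 7*d)/(d^3 - 15*d^2 + 75*d - 125)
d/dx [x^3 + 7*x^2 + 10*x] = 3*x^2 + 14*x + 10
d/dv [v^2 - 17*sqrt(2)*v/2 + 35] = 2*v - 17*sqrt(2)/2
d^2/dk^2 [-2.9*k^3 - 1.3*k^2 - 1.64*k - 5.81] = -17.4*k - 2.6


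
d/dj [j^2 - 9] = 2*j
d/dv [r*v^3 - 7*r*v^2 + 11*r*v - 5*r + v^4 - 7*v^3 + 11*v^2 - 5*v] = 3*r*v^2 - 14*r*v + 11*r + 4*v^3 - 21*v^2 + 22*v - 5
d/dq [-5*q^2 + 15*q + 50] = 15 - 10*q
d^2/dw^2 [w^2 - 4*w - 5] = 2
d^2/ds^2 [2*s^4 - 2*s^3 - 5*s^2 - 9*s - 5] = 24*s^2 - 12*s - 10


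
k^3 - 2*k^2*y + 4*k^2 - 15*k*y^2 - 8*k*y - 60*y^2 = (k + 4)*(k - 5*y)*(k + 3*y)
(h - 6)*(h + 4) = h^2 - 2*h - 24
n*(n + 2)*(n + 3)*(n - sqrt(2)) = n^4 - sqrt(2)*n^3 + 5*n^3 - 5*sqrt(2)*n^2 + 6*n^2 - 6*sqrt(2)*n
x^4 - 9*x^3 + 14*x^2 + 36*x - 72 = (x - 6)*(x - 3)*(x - 2)*(x + 2)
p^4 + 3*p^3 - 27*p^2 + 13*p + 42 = (p - 3)*(p - 2)*(p + 1)*(p + 7)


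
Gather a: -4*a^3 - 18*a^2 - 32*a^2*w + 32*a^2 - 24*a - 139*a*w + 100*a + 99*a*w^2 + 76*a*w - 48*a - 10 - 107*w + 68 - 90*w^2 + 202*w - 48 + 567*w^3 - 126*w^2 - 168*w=-4*a^3 + a^2*(14 - 32*w) + a*(99*w^2 - 63*w + 28) + 567*w^3 - 216*w^2 - 73*w + 10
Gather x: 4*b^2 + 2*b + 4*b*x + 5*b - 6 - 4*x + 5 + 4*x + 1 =4*b^2 + 4*b*x + 7*b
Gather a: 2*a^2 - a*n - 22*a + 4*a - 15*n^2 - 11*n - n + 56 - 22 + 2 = 2*a^2 + a*(-n - 18) - 15*n^2 - 12*n + 36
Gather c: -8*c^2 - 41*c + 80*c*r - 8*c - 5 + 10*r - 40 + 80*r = -8*c^2 + c*(80*r - 49) + 90*r - 45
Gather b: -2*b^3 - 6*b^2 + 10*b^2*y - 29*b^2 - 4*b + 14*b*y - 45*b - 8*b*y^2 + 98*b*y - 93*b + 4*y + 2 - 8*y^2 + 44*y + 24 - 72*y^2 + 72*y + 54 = -2*b^3 + b^2*(10*y - 35) + b*(-8*y^2 + 112*y - 142) - 80*y^2 + 120*y + 80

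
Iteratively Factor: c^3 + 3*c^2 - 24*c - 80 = (c + 4)*(c^2 - c - 20) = (c + 4)^2*(c - 5)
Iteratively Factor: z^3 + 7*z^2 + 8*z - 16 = (z + 4)*(z^2 + 3*z - 4) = (z - 1)*(z + 4)*(z + 4)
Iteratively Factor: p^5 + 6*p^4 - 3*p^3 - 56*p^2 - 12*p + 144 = (p + 3)*(p^4 + 3*p^3 - 12*p^2 - 20*p + 48) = (p - 2)*(p + 3)*(p^3 + 5*p^2 - 2*p - 24) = (p - 2)*(p + 3)*(p + 4)*(p^2 + p - 6) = (p - 2)^2*(p + 3)*(p + 4)*(p + 3)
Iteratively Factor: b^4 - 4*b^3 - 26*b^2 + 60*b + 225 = (b + 3)*(b^3 - 7*b^2 - 5*b + 75) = (b - 5)*(b + 3)*(b^2 - 2*b - 15) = (b - 5)*(b + 3)^2*(b - 5)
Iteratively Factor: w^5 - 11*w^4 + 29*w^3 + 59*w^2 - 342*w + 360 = (w - 5)*(w^4 - 6*w^3 - w^2 + 54*w - 72) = (w - 5)*(w + 3)*(w^3 - 9*w^2 + 26*w - 24) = (w - 5)*(w - 3)*(w + 3)*(w^2 - 6*w + 8) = (w - 5)*(w - 4)*(w - 3)*(w + 3)*(w - 2)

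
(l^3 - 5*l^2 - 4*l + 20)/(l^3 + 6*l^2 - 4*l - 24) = (l - 5)/(l + 6)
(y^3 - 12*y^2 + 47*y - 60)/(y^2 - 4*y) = y - 8 + 15/y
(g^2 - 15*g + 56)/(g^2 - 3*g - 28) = (g - 8)/(g + 4)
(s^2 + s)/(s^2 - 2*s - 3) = s/(s - 3)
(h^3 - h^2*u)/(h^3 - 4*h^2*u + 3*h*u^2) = h/(h - 3*u)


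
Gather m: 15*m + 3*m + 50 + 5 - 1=18*m + 54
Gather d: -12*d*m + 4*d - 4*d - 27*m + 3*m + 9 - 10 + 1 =-12*d*m - 24*m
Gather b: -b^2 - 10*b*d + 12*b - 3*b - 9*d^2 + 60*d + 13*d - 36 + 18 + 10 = -b^2 + b*(9 - 10*d) - 9*d^2 + 73*d - 8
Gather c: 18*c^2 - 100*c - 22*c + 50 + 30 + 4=18*c^2 - 122*c + 84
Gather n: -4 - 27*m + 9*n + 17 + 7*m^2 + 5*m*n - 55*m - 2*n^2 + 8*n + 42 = 7*m^2 - 82*m - 2*n^2 + n*(5*m + 17) + 55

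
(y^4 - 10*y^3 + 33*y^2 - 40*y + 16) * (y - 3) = y^5 - 13*y^4 + 63*y^3 - 139*y^2 + 136*y - 48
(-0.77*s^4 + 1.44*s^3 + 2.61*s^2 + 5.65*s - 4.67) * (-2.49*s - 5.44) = 1.9173*s^5 + 0.6032*s^4 - 14.3325*s^3 - 28.2669*s^2 - 19.1077*s + 25.4048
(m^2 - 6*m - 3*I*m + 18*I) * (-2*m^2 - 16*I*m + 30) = -2*m^4 + 12*m^3 - 10*I*m^3 - 18*m^2 + 60*I*m^2 + 108*m - 90*I*m + 540*I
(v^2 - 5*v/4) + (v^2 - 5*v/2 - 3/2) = 2*v^2 - 15*v/4 - 3/2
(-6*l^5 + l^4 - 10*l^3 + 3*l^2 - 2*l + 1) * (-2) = 12*l^5 - 2*l^4 + 20*l^3 - 6*l^2 + 4*l - 2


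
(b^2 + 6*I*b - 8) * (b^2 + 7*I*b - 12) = b^4 + 13*I*b^3 - 62*b^2 - 128*I*b + 96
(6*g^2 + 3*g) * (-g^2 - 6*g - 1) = -6*g^4 - 39*g^3 - 24*g^2 - 3*g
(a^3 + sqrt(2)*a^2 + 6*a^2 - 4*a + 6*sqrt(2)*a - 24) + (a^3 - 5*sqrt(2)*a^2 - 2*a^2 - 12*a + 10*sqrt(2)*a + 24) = 2*a^3 - 4*sqrt(2)*a^2 + 4*a^2 - 16*a + 16*sqrt(2)*a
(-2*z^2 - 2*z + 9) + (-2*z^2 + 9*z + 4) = -4*z^2 + 7*z + 13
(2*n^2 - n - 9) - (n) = 2*n^2 - 2*n - 9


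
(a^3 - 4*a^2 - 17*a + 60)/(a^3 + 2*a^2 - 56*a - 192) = (a^2 - 8*a + 15)/(a^2 - 2*a - 48)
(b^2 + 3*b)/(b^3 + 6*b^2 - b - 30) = b/(b^2 + 3*b - 10)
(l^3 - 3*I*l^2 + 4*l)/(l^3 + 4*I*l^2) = (l^2 - 3*I*l + 4)/(l*(l + 4*I))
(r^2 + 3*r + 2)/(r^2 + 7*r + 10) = (r + 1)/(r + 5)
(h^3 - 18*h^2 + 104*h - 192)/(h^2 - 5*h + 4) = (h^2 - 14*h + 48)/(h - 1)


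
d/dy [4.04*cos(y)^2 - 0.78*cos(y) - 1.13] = (0.78 - 8.08*cos(y))*sin(y)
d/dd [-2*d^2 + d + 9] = 1 - 4*d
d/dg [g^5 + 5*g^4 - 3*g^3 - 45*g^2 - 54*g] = 5*g^4 + 20*g^3 - 9*g^2 - 90*g - 54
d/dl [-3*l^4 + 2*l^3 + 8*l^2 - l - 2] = -12*l^3 + 6*l^2 + 16*l - 1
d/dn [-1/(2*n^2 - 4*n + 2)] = (n - 1)/(n^2 - 2*n + 1)^2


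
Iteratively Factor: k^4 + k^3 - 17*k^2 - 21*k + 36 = (k + 3)*(k^3 - 2*k^2 - 11*k + 12) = (k - 1)*(k + 3)*(k^2 - k - 12) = (k - 1)*(k + 3)^2*(k - 4)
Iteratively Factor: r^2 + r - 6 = (r - 2)*(r + 3)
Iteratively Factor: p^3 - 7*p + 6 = (p + 3)*(p^2 - 3*p + 2) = (p - 2)*(p + 3)*(p - 1)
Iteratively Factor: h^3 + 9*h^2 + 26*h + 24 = (h + 4)*(h^2 + 5*h + 6) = (h + 2)*(h + 4)*(h + 3)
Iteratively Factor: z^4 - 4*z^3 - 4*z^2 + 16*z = (z - 4)*(z^3 - 4*z) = z*(z - 4)*(z^2 - 4) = z*(z - 4)*(z - 2)*(z + 2)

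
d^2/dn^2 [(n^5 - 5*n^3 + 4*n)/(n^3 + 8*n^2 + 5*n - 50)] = 2*(n^4 + 20*n^3 + 150*n^2 + 158*n - 5)/(n^4 + 20*n^3 + 150*n^2 + 500*n + 625)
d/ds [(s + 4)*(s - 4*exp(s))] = s - (s + 4)*(4*exp(s) - 1) - 4*exp(s)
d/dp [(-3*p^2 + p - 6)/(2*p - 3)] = 3*(-2*p^2 + 6*p + 3)/(4*p^2 - 12*p + 9)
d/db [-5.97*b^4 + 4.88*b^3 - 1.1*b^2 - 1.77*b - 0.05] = -23.88*b^3 + 14.64*b^2 - 2.2*b - 1.77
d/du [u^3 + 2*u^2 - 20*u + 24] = 3*u^2 + 4*u - 20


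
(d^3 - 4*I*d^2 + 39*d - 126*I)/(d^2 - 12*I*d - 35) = (d^2 + 3*I*d + 18)/(d - 5*I)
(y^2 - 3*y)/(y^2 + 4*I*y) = (y - 3)/(y + 4*I)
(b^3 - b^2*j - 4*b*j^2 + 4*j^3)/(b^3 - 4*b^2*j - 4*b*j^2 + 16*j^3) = (b - j)/(b - 4*j)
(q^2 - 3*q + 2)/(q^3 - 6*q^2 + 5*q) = (q - 2)/(q*(q - 5))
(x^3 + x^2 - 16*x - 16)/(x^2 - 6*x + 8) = (x^2 + 5*x + 4)/(x - 2)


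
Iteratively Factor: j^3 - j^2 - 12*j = (j - 4)*(j^2 + 3*j) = (j - 4)*(j + 3)*(j)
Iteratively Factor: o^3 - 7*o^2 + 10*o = (o - 2)*(o^2 - 5*o) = o*(o - 2)*(o - 5)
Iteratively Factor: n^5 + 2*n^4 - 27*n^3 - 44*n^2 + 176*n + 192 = (n + 4)*(n^4 - 2*n^3 - 19*n^2 + 32*n + 48) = (n - 4)*(n + 4)*(n^3 + 2*n^2 - 11*n - 12) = (n - 4)*(n + 1)*(n + 4)*(n^2 + n - 12) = (n - 4)*(n - 3)*(n + 1)*(n + 4)*(n + 4)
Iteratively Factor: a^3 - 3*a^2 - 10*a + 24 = (a - 4)*(a^2 + a - 6) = (a - 4)*(a + 3)*(a - 2)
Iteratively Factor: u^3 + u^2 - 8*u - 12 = (u - 3)*(u^2 + 4*u + 4) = (u - 3)*(u + 2)*(u + 2)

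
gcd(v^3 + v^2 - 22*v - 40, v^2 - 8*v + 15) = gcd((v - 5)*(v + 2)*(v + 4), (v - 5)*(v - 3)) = v - 5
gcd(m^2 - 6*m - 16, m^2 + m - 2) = m + 2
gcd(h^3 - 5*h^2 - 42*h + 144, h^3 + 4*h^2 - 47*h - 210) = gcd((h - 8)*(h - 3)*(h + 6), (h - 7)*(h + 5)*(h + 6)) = h + 6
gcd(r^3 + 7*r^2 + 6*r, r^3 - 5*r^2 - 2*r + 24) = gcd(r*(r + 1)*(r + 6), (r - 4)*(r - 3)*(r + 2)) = 1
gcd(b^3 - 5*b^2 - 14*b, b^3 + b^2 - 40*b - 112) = b - 7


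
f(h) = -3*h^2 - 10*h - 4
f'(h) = -6*h - 10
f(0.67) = -12.05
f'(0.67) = -14.02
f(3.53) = -76.68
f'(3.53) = -31.18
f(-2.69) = 1.19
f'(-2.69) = 6.14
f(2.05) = -37.11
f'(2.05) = -22.30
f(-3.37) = -4.37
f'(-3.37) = 10.22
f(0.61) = -11.22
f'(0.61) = -13.66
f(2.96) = -59.88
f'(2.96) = -27.76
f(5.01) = -129.40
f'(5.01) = -40.06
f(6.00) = -172.00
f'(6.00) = -46.00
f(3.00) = -61.00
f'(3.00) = -28.00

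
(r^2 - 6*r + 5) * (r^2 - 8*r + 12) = r^4 - 14*r^3 + 65*r^2 - 112*r + 60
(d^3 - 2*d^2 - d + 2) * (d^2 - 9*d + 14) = d^5 - 11*d^4 + 31*d^3 - 17*d^2 - 32*d + 28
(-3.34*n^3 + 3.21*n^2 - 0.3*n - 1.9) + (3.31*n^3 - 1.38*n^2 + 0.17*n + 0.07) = -0.0299999999999998*n^3 + 1.83*n^2 - 0.13*n - 1.83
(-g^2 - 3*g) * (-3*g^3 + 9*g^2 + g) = 3*g^5 - 28*g^3 - 3*g^2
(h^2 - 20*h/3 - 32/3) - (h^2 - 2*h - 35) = 73/3 - 14*h/3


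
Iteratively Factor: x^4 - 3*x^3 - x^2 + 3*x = (x - 1)*(x^3 - 2*x^2 - 3*x) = (x - 3)*(x - 1)*(x^2 + x) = x*(x - 3)*(x - 1)*(x + 1)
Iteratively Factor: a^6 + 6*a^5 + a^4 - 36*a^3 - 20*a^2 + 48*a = (a + 4)*(a^5 + 2*a^4 - 7*a^3 - 8*a^2 + 12*a) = a*(a + 4)*(a^4 + 2*a^3 - 7*a^2 - 8*a + 12) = a*(a + 2)*(a + 4)*(a^3 - 7*a + 6) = a*(a + 2)*(a + 3)*(a + 4)*(a^2 - 3*a + 2) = a*(a - 2)*(a + 2)*(a + 3)*(a + 4)*(a - 1)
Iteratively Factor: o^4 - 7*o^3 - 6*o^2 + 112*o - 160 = (o - 5)*(o^3 - 2*o^2 - 16*o + 32) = (o - 5)*(o - 4)*(o^2 + 2*o - 8) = (o - 5)*(o - 4)*(o + 4)*(o - 2)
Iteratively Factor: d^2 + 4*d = (d)*(d + 4)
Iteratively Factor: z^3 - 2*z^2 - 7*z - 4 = (z + 1)*(z^2 - 3*z - 4) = (z - 4)*(z + 1)*(z + 1)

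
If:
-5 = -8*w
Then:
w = 5/8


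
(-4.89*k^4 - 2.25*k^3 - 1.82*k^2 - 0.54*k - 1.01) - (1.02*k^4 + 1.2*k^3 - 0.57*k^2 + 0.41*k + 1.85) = -5.91*k^4 - 3.45*k^3 - 1.25*k^2 - 0.95*k - 2.86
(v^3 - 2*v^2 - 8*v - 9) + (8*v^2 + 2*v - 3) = v^3 + 6*v^2 - 6*v - 12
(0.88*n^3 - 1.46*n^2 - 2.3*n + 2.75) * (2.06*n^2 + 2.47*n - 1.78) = 1.8128*n^5 - 0.834*n^4 - 9.9106*n^3 + 2.5828*n^2 + 10.8865*n - 4.895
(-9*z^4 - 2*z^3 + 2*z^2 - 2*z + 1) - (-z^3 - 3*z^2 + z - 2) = -9*z^4 - z^3 + 5*z^2 - 3*z + 3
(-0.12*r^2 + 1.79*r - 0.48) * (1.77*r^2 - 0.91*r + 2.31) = -0.2124*r^4 + 3.2775*r^3 - 2.7557*r^2 + 4.5717*r - 1.1088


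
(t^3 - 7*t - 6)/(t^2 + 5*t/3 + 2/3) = 3*(t^2 - t - 6)/(3*t + 2)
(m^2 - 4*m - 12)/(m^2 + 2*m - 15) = (m^2 - 4*m - 12)/(m^2 + 2*m - 15)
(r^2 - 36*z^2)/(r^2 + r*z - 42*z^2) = (r + 6*z)/(r + 7*z)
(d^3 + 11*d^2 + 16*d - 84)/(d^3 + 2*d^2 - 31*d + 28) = (d^2 + 4*d - 12)/(d^2 - 5*d + 4)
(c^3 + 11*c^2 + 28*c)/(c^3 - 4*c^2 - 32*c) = (c + 7)/(c - 8)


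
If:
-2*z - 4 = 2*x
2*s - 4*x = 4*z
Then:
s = -4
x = -z - 2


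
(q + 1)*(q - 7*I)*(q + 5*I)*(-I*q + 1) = -I*q^4 - q^3 - I*q^3 - q^2 - 37*I*q^2 + 35*q - 37*I*q + 35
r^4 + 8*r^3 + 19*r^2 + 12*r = r*(r + 1)*(r + 3)*(r + 4)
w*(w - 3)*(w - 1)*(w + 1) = w^4 - 3*w^3 - w^2 + 3*w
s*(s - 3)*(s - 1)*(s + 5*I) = s^4 - 4*s^3 + 5*I*s^3 + 3*s^2 - 20*I*s^2 + 15*I*s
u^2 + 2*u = u*(u + 2)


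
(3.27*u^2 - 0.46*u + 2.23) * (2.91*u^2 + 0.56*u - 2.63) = 9.5157*u^4 + 0.4926*u^3 - 2.3684*u^2 + 2.4586*u - 5.8649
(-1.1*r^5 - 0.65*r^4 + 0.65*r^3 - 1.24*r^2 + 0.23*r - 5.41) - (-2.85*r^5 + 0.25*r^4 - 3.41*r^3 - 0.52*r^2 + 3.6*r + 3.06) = 1.75*r^5 - 0.9*r^4 + 4.06*r^3 - 0.72*r^2 - 3.37*r - 8.47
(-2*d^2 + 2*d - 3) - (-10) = -2*d^2 + 2*d + 7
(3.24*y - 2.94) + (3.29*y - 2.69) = 6.53*y - 5.63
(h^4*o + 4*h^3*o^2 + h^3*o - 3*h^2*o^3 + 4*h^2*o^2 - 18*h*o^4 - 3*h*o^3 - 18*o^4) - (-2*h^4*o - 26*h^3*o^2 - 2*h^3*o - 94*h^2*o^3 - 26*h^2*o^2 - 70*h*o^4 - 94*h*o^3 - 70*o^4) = 3*h^4*o + 30*h^3*o^2 + 3*h^3*o + 91*h^2*o^3 + 30*h^2*o^2 + 52*h*o^4 + 91*h*o^3 + 52*o^4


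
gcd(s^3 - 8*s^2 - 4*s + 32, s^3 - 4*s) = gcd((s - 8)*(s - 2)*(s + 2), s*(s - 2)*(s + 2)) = s^2 - 4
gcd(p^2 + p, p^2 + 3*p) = p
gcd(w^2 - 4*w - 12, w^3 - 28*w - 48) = w^2 - 4*w - 12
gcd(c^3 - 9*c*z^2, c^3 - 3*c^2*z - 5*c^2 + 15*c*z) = -c^2 + 3*c*z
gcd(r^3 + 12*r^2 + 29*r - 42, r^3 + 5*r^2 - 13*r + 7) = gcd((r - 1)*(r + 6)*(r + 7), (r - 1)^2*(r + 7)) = r^2 + 6*r - 7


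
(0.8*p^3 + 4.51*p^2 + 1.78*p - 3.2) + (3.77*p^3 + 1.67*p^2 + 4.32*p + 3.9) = 4.57*p^3 + 6.18*p^2 + 6.1*p + 0.7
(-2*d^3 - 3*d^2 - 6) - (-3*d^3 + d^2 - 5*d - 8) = d^3 - 4*d^2 + 5*d + 2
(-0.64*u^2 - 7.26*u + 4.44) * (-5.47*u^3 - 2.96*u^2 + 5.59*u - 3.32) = 3.5008*u^5 + 41.6066*u^4 - 6.3748*u^3 - 51.601*u^2 + 48.9228*u - 14.7408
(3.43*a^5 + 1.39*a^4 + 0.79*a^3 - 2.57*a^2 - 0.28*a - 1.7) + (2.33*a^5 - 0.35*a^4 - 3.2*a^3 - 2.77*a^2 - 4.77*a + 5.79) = 5.76*a^5 + 1.04*a^4 - 2.41*a^3 - 5.34*a^2 - 5.05*a + 4.09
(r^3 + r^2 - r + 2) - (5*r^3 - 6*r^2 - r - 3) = -4*r^3 + 7*r^2 + 5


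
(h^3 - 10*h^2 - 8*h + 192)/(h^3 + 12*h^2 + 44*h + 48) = (h^2 - 14*h + 48)/(h^2 + 8*h + 12)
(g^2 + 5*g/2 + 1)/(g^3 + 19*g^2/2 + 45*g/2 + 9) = (g + 2)/(g^2 + 9*g + 18)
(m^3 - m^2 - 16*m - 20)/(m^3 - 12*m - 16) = (m - 5)/(m - 4)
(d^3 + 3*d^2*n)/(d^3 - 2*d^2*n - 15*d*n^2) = d/(d - 5*n)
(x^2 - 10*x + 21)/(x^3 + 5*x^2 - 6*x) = (x^2 - 10*x + 21)/(x*(x^2 + 5*x - 6))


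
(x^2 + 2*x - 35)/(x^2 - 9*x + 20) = (x + 7)/(x - 4)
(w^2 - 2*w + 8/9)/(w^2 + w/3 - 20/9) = (3*w - 2)/(3*w + 5)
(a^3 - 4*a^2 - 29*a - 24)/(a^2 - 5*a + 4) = (a^3 - 4*a^2 - 29*a - 24)/(a^2 - 5*a + 4)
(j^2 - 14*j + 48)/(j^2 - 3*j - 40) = (j - 6)/(j + 5)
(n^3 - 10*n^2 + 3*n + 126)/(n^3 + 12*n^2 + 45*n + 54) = (n^2 - 13*n + 42)/(n^2 + 9*n + 18)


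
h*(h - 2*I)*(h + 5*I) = h^3 + 3*I*h^2 + 10*h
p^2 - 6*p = p*(p - 6)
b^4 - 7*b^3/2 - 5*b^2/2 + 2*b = b*(b - 4)*(b - 1/2)*(b + 1)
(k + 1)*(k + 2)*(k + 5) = k^3 + 8*k^2 + 17*k + 10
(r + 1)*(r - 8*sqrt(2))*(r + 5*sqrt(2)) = r^3 - 3*sqrt(2)*r^2 + r^2 - 80*r - 3*sqrt(2)*r - 80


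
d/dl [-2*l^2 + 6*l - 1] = 6 - 4*l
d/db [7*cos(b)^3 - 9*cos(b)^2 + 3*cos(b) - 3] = 3*(-7*cos(b)^2 + 6*cos(b) - 1)*sin(b)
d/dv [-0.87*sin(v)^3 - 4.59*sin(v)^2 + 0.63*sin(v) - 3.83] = (-2.61*sin(v)^2 - 9.18*sin(v) + 0.63)*cos(v)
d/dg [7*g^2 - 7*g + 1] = 14*g - 7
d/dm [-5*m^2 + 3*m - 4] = 3 - 10*m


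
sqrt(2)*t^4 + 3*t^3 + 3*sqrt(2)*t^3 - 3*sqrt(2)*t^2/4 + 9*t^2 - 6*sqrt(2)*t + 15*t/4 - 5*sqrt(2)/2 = (t + 5/2)*(t - sqrt(2)/2)*(t + 2*sqrt(2))*(sqrt(2)*t + sqrt(2)/2)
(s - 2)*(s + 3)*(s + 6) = s^3 + 7*s^2 - 36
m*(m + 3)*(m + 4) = m^3 + 7*m^2 + 12*m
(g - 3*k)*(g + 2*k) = g^2 - g*k - 6*k^2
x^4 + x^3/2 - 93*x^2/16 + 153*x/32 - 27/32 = (x - 3/2)*(x - 3/4)*(x - 1/4)*(x + 3)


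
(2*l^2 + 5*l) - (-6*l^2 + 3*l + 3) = 8*l^2 + 2*l - 3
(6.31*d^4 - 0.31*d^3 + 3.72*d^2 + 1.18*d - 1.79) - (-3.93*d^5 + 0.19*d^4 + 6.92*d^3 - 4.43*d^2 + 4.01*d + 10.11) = 3.93*d^5 + 6.12*d^4 - 7.23*d^3 + 8.15*d^2 - 2.83*d - 11.9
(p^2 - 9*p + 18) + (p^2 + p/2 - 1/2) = 2*p^2 - 17*p/2 + 35/2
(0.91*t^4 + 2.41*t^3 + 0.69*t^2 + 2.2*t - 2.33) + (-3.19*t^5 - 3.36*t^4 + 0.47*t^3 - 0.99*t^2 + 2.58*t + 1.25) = -3.19*t^5 - 2.45*t^4 + 2.88*t^3 - 0.3*t^2 + 4.78*t - 1.08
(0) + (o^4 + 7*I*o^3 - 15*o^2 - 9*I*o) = o^4 + 7*I*o^3 - 15*o^2 - 9*I*o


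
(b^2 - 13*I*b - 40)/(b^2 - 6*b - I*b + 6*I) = (b^2 - 13*I*b - 40)/(b^2 - 6*b - I*b + 6*I)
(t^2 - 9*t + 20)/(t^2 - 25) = (t - 4)/(t + 5)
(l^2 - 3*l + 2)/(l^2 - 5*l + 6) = (l - 1)/(l - 3)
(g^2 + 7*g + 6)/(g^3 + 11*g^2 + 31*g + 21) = (g + 6)/(g^2 + 10*g + 21)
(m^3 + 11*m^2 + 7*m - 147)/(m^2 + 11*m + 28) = (m^2 + 4*m - 21)/(m + 4)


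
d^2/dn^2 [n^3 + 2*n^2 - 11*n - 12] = 6*n + 4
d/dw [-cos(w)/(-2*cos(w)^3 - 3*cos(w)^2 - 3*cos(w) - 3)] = 4*(4*cos(w)^3 + 3*cos(w)^2 - 3)*sin(w)/(9*cos(w) + 3*cos(2*w) + cos(3*w) + 9)^2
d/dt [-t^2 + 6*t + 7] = 6 - 2*t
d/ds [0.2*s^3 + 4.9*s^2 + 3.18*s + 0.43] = 0.6*s^2 + 9.8*s + 3.18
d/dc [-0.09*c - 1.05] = -0.0900000000000000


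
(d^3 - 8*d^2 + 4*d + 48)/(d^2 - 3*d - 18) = (d^2 - 2*d - 8)/(d + 3)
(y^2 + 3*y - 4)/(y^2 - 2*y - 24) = (y - 1)/(y - 6)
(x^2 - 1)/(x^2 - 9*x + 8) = (x + 1)/(x - 8)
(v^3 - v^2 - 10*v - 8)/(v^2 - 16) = (v^2 + 3*v + 2)/(v + 4)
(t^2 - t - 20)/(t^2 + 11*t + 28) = (t - 5)/(t + 7)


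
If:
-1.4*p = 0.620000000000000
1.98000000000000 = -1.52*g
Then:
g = -1.30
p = -0.44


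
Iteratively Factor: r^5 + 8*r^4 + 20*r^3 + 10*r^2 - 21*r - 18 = (r + 3)*(r^4 + 5*r^3 + 5*r^2 - 5*r - 6) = (r - 1)*(r + 3)*(r^3 + 6*r^2 + 11*r + 6) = (r - 1)*(r + 1)*(r + 3)*(r^2 + 5*r + 6) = (r - 1)*(r + 1)*(r + 2)*(r + 3)*(r + 3)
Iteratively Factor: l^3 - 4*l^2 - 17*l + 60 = (l - 5)*(l^2 + l - 12) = (l - 5)*(l + 4)*(l - 3)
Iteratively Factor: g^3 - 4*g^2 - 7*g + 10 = (g - 5)*(g^2 + g - 2) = (g - 5)*(g + 2)*(g - 1)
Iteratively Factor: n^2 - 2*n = (n - 2)*(n)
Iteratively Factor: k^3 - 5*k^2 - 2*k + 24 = (k - 4)*(k^2 - k - 6) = (k - 4)*(k - 3)*(k + 2)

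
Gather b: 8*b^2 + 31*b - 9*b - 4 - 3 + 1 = 8*b^2 + 22*b - 6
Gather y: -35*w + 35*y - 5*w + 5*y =-40*w + 40*y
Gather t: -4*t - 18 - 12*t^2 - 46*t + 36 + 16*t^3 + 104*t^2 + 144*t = 16*t^3 + 92*t^2 + 94*t + 18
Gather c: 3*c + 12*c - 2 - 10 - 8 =15*c - 20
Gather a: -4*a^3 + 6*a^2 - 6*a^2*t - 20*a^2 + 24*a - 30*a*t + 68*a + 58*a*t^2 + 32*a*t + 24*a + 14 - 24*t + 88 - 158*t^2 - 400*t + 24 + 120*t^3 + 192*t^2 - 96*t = -4*a^3 + a^2*(-6*t - 14) + a*(58*t^2 + 2*t + 116) + 120*t^3 + 34*t^2 - 520*t + 126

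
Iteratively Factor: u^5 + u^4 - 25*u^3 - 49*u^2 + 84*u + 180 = (u + 2)*(u^4 - u^3 - 23*u^2 - 3*u + 90) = (u + 2)*(u + 3)*(u^3 - 4*u^2 - 11*u + 30) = (u - 2)*(u + 2)*(u + 3)*(u^2 - 2*u - 15) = (u - 2)*(u + 2)*(u + 3)^2*(u - 5)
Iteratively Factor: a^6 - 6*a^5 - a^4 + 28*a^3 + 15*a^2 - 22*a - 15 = (a + 1)*(a^5 - 7*a^4 + 6*a^3 + 22*a^2 - 7*a - 15) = (a + 1)^2*(a^4 - 8*a^3 + 14*a^2 + 8*a - 15) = (a - 5)*(a + 1)^2*(a^3 - 3*a^2 - a + 3) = (a - 5)*(a - 1)*(a + 1)^2*(a^2 - 2*a - 3) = (a - 5)*(a - 3)*(a - 1)*(a + 1)^2*(a + 1)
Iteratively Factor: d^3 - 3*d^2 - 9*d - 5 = (d + 1)*(d^2 - 4*d - 5) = (d + 1)^2*(d - 5)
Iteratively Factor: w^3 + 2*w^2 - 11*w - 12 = (w - 3)*(w^2 + 5*w + 4) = (w - 3)*(w + 1)*(w + 4)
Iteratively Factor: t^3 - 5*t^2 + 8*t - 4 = (t - 2)*(t^2 - 3*t + 2) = (t - 2)*(t - 1)*(t - 2)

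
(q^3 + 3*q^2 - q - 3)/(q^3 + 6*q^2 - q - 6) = (q + 3)/(q + 6)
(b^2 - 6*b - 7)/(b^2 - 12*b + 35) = (b + 1)/(b - 5)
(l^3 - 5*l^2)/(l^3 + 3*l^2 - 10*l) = l*(l - 5)/(l^2 + 3*l - 10)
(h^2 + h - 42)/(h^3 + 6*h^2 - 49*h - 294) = (h - 6)/(h^2 - h - 42)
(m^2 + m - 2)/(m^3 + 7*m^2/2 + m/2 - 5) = 2/(2*m + 5)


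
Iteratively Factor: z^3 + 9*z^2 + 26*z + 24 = (z + 3)*(z^2 + 6*z + 8) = (z + 3)*(z + 4)*(z + 2)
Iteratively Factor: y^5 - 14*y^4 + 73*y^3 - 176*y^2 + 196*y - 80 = (y - 2)*(y^4 - 12*y^3 + 49*y^2 - 78*y + 40) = (y - 2)*(y - 1)*(y^3 - 11*y^2 + 38*y - 40) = (y - 4)*(y - 2)*(y - 1)*(y^2 - 7*y + 10) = (y - 4)*(y - 2)^2*(y - 1)*(y - 5)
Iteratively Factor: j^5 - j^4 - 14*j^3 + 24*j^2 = (j - 3)*(j^4 + 2*j^3 - 8*j^2) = (j - 3)*(j - 2)*(j^3 + 4*j^2) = j*(j - 3)*(j - 2)*(j^2 + 4*j) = j*(j - 3)*(j - 2)*(j + 4)*(j)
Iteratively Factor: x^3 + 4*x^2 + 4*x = (x)*(x^2 + 4*x + 4) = x*(x + 2)*(x + 2)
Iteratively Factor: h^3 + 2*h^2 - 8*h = (h + 4)*(h^2 - 2*h) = h*(h + 4)*(h - 2)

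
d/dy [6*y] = 6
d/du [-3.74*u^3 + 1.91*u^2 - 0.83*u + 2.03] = -11.22*u^2 + 3.82*u - 0.83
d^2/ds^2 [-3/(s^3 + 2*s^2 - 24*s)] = 6*(s*(3*s + 2)*(s^2 + 2*s - 24) - (3*s^2 + 4*s - 24)^2)/(s^3*(s^2 + 2*s - 24)^3)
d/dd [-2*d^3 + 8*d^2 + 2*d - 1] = -6*d^2 + 16*d + 2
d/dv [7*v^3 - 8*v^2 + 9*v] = 21*v^2 - 16*v + 9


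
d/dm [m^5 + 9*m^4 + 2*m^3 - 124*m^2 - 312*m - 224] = 5*m^4 + 36*m^3 + 6*m^2 - 248*m - 312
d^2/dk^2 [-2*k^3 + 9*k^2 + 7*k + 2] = 18 - 12*k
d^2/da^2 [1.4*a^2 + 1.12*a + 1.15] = 2.80000000000000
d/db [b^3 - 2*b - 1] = 3*b^2 - 2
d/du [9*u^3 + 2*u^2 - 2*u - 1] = 27*u^2 + 4*u - 2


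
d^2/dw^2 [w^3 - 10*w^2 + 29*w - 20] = 6*w - 20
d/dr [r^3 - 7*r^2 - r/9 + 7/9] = 3*r^2 - 14*r - 1/9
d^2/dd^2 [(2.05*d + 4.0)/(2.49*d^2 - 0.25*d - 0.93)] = ((-30.627*d - 18.895)*(-2.49*d^2 + 0.25*d + 0.93) - (2.05*d + 4.0)*(4.98*d - 0.25)*(9.96*d - 0.5))/(-2.49*d^2 + 0.25*d + 0.93)^3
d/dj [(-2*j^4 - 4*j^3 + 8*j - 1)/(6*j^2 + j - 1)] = (-24*j^5 - 30*j^4 - 36*j^2 + 12*j - 7)/(36*j^4 + 12*j^3 - 11*j^2 - 2*j + 1)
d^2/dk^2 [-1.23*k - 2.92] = 0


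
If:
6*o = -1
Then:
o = -1/6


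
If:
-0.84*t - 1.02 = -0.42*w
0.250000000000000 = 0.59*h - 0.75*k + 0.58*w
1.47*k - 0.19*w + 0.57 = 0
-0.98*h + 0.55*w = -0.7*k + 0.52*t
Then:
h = 0.23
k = -0.43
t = -1.40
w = -0.36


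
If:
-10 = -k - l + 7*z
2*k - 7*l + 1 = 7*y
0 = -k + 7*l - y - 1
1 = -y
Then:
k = -8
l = -8/7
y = -1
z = -134/49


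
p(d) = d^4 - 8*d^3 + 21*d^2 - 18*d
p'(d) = 4*d^3 - 24*d^2 + 42*d - 18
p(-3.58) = 864.91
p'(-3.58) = -659.48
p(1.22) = -3.02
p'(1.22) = 4.78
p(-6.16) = 4217.57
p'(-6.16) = -2122.39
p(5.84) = 180.88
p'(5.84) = 205.45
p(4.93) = 53.81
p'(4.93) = 85.04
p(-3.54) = 838.82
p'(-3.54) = -644.89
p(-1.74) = 146.21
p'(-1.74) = -184.81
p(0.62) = -4.85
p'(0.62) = -0.23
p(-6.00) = 3888.00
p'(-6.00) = -1998.00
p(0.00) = 0.00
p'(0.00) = -18.00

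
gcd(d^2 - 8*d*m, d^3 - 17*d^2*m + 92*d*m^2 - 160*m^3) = d - 8*m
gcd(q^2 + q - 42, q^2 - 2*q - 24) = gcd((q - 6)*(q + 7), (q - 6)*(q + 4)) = q - 6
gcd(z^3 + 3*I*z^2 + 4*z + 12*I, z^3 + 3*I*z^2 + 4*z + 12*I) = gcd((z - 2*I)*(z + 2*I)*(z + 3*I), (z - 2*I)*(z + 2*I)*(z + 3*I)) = z^3 + 3*I*z^2 + 4*z + 12*I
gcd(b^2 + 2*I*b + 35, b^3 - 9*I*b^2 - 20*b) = b - 5*I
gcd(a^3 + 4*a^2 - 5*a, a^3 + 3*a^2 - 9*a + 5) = a^2 + 4*a - 5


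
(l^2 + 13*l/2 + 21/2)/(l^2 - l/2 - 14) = (l + 3)/(l - 4)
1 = 1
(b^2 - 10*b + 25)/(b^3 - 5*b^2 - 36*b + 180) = (b - 5)/(b^2 - 36)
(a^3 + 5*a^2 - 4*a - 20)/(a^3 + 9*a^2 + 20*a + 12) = (a^2 + 3*a - 10)/(a^2 + 7*a + 6)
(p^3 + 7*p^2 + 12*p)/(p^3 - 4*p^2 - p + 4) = p*(p^2 + 7*p + 12)/(p^3 - 4*p^2 - p + 4)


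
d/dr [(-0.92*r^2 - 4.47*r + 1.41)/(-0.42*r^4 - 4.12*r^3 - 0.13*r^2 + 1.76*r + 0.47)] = (-0.7728*r^5 - 9.4226*r^4 - 34.464*r^3 + 15.2273*r^2 - 0.498200000000001*r - 4.5825)/(0.1764*r^8 + 3.4608*r^7 + 17.0836*r^6 - 0.4072*r^5 - 14.8803*r^4 - 4.3304*r^3 + 2.9754*r^2 + 1.6544*r + 0.2209)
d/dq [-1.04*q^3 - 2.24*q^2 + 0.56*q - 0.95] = -3.12*q^2 - 4.48*q + 0.56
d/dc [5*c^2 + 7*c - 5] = 10*c + 7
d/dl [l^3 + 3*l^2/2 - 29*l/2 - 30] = 3*l^2 + 3*l - 29/2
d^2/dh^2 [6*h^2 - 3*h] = 12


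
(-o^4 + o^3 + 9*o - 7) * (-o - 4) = o^5 + 3*o^4 - 4*o^3 - 9*o^2 - 29*o + 28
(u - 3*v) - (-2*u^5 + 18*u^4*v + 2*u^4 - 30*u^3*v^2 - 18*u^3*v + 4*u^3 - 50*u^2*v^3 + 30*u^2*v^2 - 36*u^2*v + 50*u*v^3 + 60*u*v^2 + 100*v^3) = 2*u^5 - 18*u^4*v - 2*u^4 + 30*u^3*v^2 + 18*u^3*v - 4*u^3 + 50*u^2*v^3 - 30*u^2*v^2 + 36*u^2*v - 50*u*v^3 - 60*u*v^2 + u - 100*v^3 - 3*v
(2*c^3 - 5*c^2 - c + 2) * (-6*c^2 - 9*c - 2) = -12*c^5 + 12*c^4 + 47*c^3 + 7*c^2 - 16*c - 4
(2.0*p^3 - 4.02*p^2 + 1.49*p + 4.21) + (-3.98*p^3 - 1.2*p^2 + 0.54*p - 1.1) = -1.98*p^3 - 5.22*p^2 + 2.03*p + 3.11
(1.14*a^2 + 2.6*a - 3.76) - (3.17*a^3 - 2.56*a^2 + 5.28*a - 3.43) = -3.17*a^3 + 3.7*a^2 - 2.68*a - 0.33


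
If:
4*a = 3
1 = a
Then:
No Solution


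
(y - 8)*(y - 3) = y^2 - 11*y + 24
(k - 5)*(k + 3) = k^2 - 2*k - 15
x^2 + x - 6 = (x - 2)*(x + 3)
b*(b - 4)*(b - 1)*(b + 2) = b^4 - 3*b^3 - 6*b^2 + 8*b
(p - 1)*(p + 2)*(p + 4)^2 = p^4 + 9*p^3 + 22*p^2 - 32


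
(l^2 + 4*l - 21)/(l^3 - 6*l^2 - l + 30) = (l + 7)/(l^2 - 3*l - 10)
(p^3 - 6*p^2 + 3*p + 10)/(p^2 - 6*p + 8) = (p^2 - 4*p - 5)/(p - 4)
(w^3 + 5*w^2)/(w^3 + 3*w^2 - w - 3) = w^2*(w + 5)/(w^3 + 3*w^2 - w - 3)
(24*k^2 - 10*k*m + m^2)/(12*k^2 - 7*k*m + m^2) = (6*k - m)/(3*k - m)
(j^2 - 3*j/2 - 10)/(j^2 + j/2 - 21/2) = (2*j^2 - 3*j - 20)/(2*j^2 + j - 21)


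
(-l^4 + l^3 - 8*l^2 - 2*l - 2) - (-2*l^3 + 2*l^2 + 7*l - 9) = -l^4 + 3*l^3 - 10*l^2 - 9*l + 7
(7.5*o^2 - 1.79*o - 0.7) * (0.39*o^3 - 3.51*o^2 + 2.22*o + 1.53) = 2.925*o^5 - 27.0231*o^4 + 22.6599*o^3 + 9.9582*o^2 - 4.2927*o - 1.071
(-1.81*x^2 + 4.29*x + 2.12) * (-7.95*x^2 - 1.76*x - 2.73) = 14.3895*x^4 - 30.9199*x^3 - 19.4631*x^2 - 15.4429*x - 5.7876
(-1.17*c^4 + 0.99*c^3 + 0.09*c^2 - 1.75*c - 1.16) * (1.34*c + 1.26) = -1.5678*c^5 - 0.1476*c^4 + 1.368*c^3 - 2.2316*c^2 - 3.7594*c - 1.4616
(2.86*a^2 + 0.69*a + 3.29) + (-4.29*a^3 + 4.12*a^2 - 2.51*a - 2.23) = -4.29*a^3 + 6.98*a^2 - 1.82*a + 1.06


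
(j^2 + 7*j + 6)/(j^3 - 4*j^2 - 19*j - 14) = (j + 6)/(j^2 - 5*j - 14)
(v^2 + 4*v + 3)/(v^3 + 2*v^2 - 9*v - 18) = (v + 1)/(v^2 - v - 6)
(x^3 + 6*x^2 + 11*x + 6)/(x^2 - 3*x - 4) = (x^2 + 5*x + 6)/(x - 4)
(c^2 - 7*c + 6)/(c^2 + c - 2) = (c - 6)/(c + 2)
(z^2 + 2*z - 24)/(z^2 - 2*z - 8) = (z + 6)/(z + 2)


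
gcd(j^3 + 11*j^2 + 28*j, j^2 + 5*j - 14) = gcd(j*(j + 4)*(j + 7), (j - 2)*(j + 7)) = j + 7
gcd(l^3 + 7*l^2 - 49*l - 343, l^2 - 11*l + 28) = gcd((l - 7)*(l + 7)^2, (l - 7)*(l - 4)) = l - 7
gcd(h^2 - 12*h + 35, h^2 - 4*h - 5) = h - 5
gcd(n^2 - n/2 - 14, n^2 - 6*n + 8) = n - 4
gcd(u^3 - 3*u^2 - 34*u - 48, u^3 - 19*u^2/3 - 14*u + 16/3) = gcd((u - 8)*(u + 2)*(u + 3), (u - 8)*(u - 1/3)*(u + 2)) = u^2 - 6*u - 16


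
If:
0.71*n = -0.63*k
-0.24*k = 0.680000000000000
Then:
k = -2.83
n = 2.51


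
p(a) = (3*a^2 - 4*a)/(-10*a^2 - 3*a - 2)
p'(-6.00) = -0.01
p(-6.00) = -0.38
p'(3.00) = -0.05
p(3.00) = -0.15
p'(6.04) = -0.01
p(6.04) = -0.22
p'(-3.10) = -0.05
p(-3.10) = -0.46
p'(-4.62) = -0.02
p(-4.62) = -0.41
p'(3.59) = -0.03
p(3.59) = -0.17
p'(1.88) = -0.10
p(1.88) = -0.07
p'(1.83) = -0.11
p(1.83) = -0.07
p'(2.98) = -0.05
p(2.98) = -0.15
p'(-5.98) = -0.01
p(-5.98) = -0.38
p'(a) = (6*a - 4)/(-10*a^2 - 3*a - 2) + (20*a + 3)*(3*a^2 - 4*a)/(-10*a^2 - 3*a - 2)^2 = (-49*a^2 - 12*a + 8)/(100*a^4 + 60*a^3 + 49*a^2 + 12*a + 4)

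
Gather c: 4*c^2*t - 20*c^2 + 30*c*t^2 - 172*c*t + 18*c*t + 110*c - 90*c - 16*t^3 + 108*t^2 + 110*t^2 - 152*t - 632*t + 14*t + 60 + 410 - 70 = c^2*(4*t - 20) + c*(30*t^2 - 154*t + 20) - 16*t^3 + 218*t^2 - 770*t + 400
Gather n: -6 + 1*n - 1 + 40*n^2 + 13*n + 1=40*n^2 + 14*n - 6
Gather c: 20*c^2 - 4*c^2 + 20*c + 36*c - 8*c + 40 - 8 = 16*c^2 + 48*c + 32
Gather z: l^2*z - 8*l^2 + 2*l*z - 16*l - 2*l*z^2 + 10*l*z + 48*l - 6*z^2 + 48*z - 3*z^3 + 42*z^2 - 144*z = -8*l^2 + 32*l - 3*z^3 + z^2*(36 - 2*l) + z*(l^2 + 12*l - 96)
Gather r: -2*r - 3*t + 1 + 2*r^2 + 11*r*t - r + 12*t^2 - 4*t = 2*r^2 + r*(11*t - 3) + 12*t^2 - 7*t + 1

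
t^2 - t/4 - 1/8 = (t - 1/2)*(t + 1/4)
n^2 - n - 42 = (n - 7)*(n + 6)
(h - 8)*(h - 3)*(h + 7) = h^3 - 4*h^2 - 53*h + 168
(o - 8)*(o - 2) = o^2 - 10*o + 16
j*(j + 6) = j^2 + 6*j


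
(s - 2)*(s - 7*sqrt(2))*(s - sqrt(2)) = s^3 - 8*sqrt(2)*s^2 - 2*s^2 + 14*s + 16*sqrt(2)*s - 28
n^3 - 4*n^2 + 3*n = n*(n - 3)*(n - 1)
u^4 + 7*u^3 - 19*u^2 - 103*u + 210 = (u - 3)*(u - 2)*(u + 5)*(u + 7)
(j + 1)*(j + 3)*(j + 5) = j^3 + 9*j^2 + 23*j + 15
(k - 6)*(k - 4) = k^2 - 10*k + 24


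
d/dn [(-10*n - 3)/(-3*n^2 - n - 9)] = (30*n^2 + 10*n - (6*n + 1)*(10*n + 3) + 90)/(3*n^2 + n + 9)^2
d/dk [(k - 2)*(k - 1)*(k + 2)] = 3*k^2 - 2*k - 4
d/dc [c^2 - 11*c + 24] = 2*c - 11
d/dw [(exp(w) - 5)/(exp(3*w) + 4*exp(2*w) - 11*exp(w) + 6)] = (-2*exp(2*w) + 9*exp(w) + 49)*exp(w)/(exp(5*w) + 9*exp(4*w) + 3*exp(3*w) - 73*exp(2*w) + 96*exp(w) - 36)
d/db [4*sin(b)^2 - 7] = 4*sin(2*b)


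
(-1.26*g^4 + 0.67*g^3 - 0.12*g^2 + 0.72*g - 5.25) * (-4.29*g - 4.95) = 5.4054*g^5 + 3.3627*g^4 - 2.8017*g^3 - 2.4948*g^2 + 18.9585*g + 25.9875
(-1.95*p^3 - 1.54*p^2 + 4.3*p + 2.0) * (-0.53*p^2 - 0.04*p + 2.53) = 1.0335*p^5 + 0.8942*p^4 - 7.1509*p^3 - 5.1282*p^2 + 10.799*p + 5.06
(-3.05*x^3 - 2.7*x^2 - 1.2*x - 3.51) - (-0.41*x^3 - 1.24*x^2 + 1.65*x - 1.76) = -2.64*x^3 - 1.46*x^2 - 2.85*x - 1.75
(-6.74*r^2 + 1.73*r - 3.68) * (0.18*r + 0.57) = -1.2132*r^3 - 3.5304*r^2 + 0.3237*r - 2.0976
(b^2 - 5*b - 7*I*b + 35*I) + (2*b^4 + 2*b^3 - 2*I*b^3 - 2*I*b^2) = 2*b^4 + 2*b^3 - 2*I*b^3 + b^2 - 2*I*b^2 - 5*b - 7*I*b + 35*I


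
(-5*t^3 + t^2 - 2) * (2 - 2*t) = 10*t^4 - 12*t^3 + 2*t^2 + 4*t - 4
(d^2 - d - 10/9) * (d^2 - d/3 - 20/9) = d^4 - 4*d^3/3 - 3*d^2 + 70*d/27 + 200/81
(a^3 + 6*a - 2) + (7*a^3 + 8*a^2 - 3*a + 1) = 8*a^3 + 8*a^2 + 3*a - 1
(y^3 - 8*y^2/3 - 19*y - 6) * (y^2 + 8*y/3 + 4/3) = y^5 - 223*y^3/9 - 542*y^2/9 - 124*y/3 - 8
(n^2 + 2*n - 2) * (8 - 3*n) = -3*n^3 + 2*n^2 + 22*n - 16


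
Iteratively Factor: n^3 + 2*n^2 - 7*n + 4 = (n + 4)*(n^2 - 2*n + 1) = (n - 1)*(n + 4)*(n - 1)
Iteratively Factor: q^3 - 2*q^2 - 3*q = (q + 1)*(q^2 - 3*q) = q*(q + 1)*(q - 3)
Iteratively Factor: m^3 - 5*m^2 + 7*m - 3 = (m - 1)*(m^2 - 4*m + 3) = (m - 3)*(m - 1)*(m - 1)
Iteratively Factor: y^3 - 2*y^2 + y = (y - 1)*(y^2 - y) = y*(y - 1)*(y - 1)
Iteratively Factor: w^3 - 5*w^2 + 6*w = (w)*(w^2 - 5*w + 6) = w*(w - 2)*(w - 3)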